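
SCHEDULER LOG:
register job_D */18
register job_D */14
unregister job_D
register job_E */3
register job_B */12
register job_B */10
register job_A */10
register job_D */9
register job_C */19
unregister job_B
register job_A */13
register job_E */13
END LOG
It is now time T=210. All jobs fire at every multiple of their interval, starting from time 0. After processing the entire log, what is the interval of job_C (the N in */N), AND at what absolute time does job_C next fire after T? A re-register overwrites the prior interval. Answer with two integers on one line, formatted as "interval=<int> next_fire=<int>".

Op 1: register job_D */18 -> active={job_D:*/18}
Op 2: register job_D */14 -> active={job_D:*/14}
Op 3: unregister job_D -> active={}
Op 4: register job_E */3 -> active={job_E:*/3}
Op 5: register job_B */12 -> active={job_B:*/12, job_E:*/3}
Op 6: register job_B */10 -> active={job_B:*/10, job_E:*/3}
Op 7: register job_A */10 -> active={job_A:*/10, job_B:*/10, job_E:*/3}
Op 8: register job_D */9 -> active={job_A:*/10, job_B:*/10, job_D:*/9, job_E:*/3}
Op 9: register job_C */19 -> active={job_A:*/10, job_B:*/10, job_C:*/19, job_D:*/9, job_E:*/3}
Op 10: unregister job_B -> active={job_A:*/10, job_C:*/19, job_D:*/9, job_E:*/3}
Op 11: register job_A */13 -> active={job_A:*/13, job_C:*/19, job_D:*/9, job_E:*/3}
Op 12: register job_E */13 -> active={job_A:*/13, job_C:*/19, job_D:*/9, job_E:*/13}
Final interval of job_C = 19
Next fire of job_C after T=210: (210//19+1)*19 = 228

Answer: interval=19 next_fire=228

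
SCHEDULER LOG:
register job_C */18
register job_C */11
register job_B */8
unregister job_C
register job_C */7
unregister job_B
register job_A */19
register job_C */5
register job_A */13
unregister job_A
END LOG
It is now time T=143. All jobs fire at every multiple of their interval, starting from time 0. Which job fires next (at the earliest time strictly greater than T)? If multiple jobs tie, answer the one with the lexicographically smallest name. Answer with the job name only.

Op 1: register job_C */18 -> active={job_C:*/18}
Op 2: register job_C */11 -> active={job_C:*/11}
Op 3: register job_B */8 -> active={job_B:*/8, job_C:*/11}
Op 4: unregister job_C -> active={job_B:*/8}
Op 5: register job_C */7 -> active={job_B:*/8, job_C:*/7}
Op 6: unregister job_B -> active={job_C:*/7}
Op 7: register job_A */19 -> active={job_A:*/19, job_C:*/7}
Op 8: register job_C */5 -> active={job_A:*/19, job_C:*/5}
Op 9: register job_A */13 -> active={job_A:*/13, job_C:*/5}
Op 10: unregister job_A -> active={job_C:*/5}
  job_C: interval 5, next fire after T=143 is 145
Earliest = 145, winner (lex tiebreak) = job_C

Answer: job_C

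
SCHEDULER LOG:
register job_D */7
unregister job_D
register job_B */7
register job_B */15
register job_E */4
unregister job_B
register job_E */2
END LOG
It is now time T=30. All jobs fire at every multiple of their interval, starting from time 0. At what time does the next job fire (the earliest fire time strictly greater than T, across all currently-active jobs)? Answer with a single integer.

Op 1: register job_D */7 -> active={job_D:*/7}
Op 2: unregister job_D -> active={}
Op 3: register job_B */7 -> active={job_B:*/7}
Op 4: register job_B */15 -> active={job_B:*/15}
Op 5: register job_E */4 -> active={job_B:*/15, job_E:*/4}
Op 6: unregister job_B -> active={job_E:*/4}
Op 7: register job_E */2 -> active={job_E:*/2}
  job_E: interval 2, next fire after T=30 is 32
Earliest fire time = 32 (job job_E)

Answer: 32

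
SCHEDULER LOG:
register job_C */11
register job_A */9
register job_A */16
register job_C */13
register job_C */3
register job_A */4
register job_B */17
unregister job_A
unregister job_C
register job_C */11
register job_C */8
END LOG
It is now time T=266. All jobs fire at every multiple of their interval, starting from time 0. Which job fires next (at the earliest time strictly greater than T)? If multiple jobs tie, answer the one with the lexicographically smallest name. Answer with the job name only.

Op 1: register job_C */11 -> active={job_C:*/11}
Op 2: register job_A */9 -> active={job_A:*/9, job_C:*/11}
Op 3: register job_A */16 -> active={job_A:*/16, job_C:*/11}
Op 4: register job_C */13 -> active={job_A:*/16, job_C:*/13}
Op 5: register job_C */3 -> active={job_A:*/16, job_C:*/3}
Op 6: register job_A */4 -> active={job_A:*/4, job_C:*/3}
Op 7: register job_B */17 -> active={job_A:*/4, job_B:*/17, job_C:*/3}
Op 8: unregister job_A -> active={job_B:*/17, job_C:*/3}
Op 9: unregister job_C -> active={job_B:*/17}
Op 10: register job_C */11 -> active={job_B:*/17, job_C:*/11}
Op 11: register job_C */8 -> active={job_B:*/17, job_C:*/8}
  job_B: interval 17, next fire after T=266 is 272
  job_C: interval 8, next fire after T=266 is 272
Earliest = 272, winner (lex tiebreak) = job_B

Answer: job_B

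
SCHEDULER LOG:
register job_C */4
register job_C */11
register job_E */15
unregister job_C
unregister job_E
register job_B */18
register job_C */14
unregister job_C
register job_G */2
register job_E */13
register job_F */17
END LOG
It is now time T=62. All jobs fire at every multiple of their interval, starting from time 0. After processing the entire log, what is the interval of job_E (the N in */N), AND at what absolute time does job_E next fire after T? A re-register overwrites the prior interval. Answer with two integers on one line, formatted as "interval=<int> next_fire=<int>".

Op 1: register job_C */4 -> active={job_C:*/4}
Op 2: register job_C */11 -> active={job_C:*/11}
Op 3: register job_E */15 -> active={job_C:*/11, job_E:*/15}
Op 4: unregister job_C -> active={job_E:*/15}
Op 5: unregister job_E -> active={}
Op 6: register job_B */18 -> active={job_B:*/18}
Op 7: register job_C */14 -> active={job_B:*/18, job_C:*/14}
Op 8: unregister job_C -> active={job_B:*/18}
Op 9: register job_G */2 -> active={job_B:*/18, job_G:*/2}
Op 10: register job_E */13 -> active={job_B:*/18, job_E:*/13, job_G:*/2}
Op 11: register job_F */17 -> active={job_B:*/18, job_E:*/13, job_F:*/17, job_G:*/2}
Final interval of job_E = 13
Next fire of job_E after T=62: (62//13+1)*13 = 65

Answer: interval=13 next_fire=65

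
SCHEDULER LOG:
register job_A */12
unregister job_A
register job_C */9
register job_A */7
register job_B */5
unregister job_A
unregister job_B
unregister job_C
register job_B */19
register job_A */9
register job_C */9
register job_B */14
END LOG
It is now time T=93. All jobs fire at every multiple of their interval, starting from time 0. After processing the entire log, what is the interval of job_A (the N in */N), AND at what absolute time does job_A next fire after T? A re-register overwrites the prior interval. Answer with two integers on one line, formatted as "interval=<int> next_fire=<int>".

Answer: interval=9 next_fire=99

Derivation:
Op 1: register job_A */12 -> active={job_A:*/12}
Op 2: unregister job_A -> active={}
Op 3: register job_C */9 -> active={job_C:*/9}
Op 4: register job_A */7 -> active={job_A:*/7, job_C:*/9}
Op 5: register job_B */5 -> active={job_A:*/7, job_B:*/5, job_C:*/9}
Op 6: unregister job_A -> active={job_B:*/5, job_C:*/9}
Op 7: unregister job_B -> active={job_C:*/9}
Op 8: unregister job_C -> active={}
Op 9: register job_B */19 -> active={job_B:*/19}
Op 10: register job_A */9 -> active={job_A:*/9, job_B:*/19}
Op 11: register job_C */9 -> active={job_A:*/9, job_B:*/19, job_C:*/9}
Op 12: register job_B */14 -> active={job_A:*/9, job_B:*/14, job_C:*/9}
Final interval of job_A = 9
Next fire of job_A after T=93: (93//9+1)*9 = 99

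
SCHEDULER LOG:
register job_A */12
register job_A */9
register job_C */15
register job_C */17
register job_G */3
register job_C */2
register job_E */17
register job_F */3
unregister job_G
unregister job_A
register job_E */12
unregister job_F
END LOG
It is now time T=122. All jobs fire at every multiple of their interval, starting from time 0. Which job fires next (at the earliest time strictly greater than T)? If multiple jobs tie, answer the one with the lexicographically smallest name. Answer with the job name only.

Op 1: register job_A */12 -> active={job_A:*/12}
Op 2: register job_A */9 -> active={job_A:*/9}
Op 3: register job_C */15 -> active={job_A:*/9, job_C:*/15}
Op 4: register job_C */17 -> active={job_A:*/9, job_C:*/17}
Op 5: register job_G */3 -> active={job_A:*/9, job_C:*/17, job_G:*/3}
Op 6: register job_C */2 -> active={job_A:*/9, job_C:*/2, job_G:*/3}
Op 7: register job_E */17 -> active={job_A:*/9, job_C:*/2, job_E:*/17, job_G:*/3}
Op 8: register job_F */3 -> active={job_A:*/9, job_C:*/2, job_E:*/17, job_F:*/3, job_G:*/3}
Op 9: unregister job_G -> active={job_A:*/9, job_C:*/2, job_E:*/17, job_F:*/3}
Op 10: unregister job_A -> active={job_C:*/2, job_E:*/17, job_F:*/3}
Op 11: register job_E */12 -> active={job_C:*/2, job_E:*/12, job_F:*/3}
Op 12: unregister job_F -> active={job_C:*/2, job_E:*/12}
  job_C: interval 2, next fire after T=122 is 124
  job_E: interval 12, next fire after T=122 is 132
Earliest = 124, winner (lex tiebreak) = job_C

Answer: job_C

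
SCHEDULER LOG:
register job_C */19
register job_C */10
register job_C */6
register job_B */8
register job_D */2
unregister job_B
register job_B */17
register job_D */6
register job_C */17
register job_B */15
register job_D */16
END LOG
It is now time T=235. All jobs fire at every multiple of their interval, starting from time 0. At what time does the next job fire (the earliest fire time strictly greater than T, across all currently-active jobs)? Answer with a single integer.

Answer: 238

Derivation:
Op 1: register job_C */19 -> active={job_C:*/19}
Op 2: register job_C */10 -> active={job_C:*/10}
Op 3: register job_C */6 -> active={job_C:*/6}
Op 4: register job_B */8 -> active={job_B:*/8, job_C:*/6}
Op 5: register job_D */2 -> active={job_B:*/8, job_C:*/6, job_D:*/2}
Op 6: unregister job_B -> active={job_C:*/6, job_D:*/2}
Op 7: register job_B */17 -> active={job_B:*/17, job_C:*/6, job_D:*/2}
Op 8: register job_D */6 -> active={job_B:*/17, job_C:*/6, job_D:*/6}
Op 9: register job_C */17 -> active={job_B:*/17, job_C:*/17, job_D:*/6}
Op 10: register job_B */15 -> active={job_B:*/15, job_C:*/17, job_D:*/6}
Op 11: register job_D */16 -> active={job_B:*/15, job_C:*/17, job_D:*/16}
  job_B: interval 15, next fire after T=235 is 240
  job_C: interval 17, next fire after T=235 is 238
  job_D: interval 16, next fire after T=235 is 240
Earliest fire time = 238 (job job_C)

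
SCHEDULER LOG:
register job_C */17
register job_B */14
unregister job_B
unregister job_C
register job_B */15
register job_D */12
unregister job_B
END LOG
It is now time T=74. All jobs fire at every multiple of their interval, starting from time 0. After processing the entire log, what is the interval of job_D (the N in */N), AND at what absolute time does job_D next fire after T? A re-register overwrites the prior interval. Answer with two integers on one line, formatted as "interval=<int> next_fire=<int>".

Op 1: register job_C */17 -> active={job_C:*/17}
Op 2: register job_B */14 -> active={job_B:*/14, job_C:*/17}
Op 3: unregister job_B -> active={job_C:*/17}
Op 4: unregister job_C -> active={}
Op 5: register job_B */15 -> active={job_B:*/15}
Op 6: register job_D */12 -> active={job_B:*/15, job_D:*/12}
Op 7: unregister job_B -> active={job_D:*/12}
Final interval of job_D = 12
Next fire of job_D after T=74: (74//12+1)*12 = 84

Answer: interval=12 next_fire=84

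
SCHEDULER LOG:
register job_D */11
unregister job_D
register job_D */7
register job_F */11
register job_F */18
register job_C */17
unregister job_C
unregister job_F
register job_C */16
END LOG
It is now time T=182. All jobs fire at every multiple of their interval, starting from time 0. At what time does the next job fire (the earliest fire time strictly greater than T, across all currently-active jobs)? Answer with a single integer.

Answer: 189

Derivation:
Op 1: register job_D */11 -> active={job_D:*/11}
Op 2: unregister job_D -> active={}
Op 3: register job_D */7 -> active={job_D:*/7}
Op 4: register job_F */11 -> active={job_D:*/7, job_F:*/11}
Op 5: register job_F */18 -> active={job_D:*/7, job_F:*/18}
Op 6: register job_C */17 -> active={job_C:*/17, job_D:*/7, job_F:*/18}
Op 7: unregister job_C -> active={job_D:*/7, job_F:*/18}
Op 8: unregister job_F -> active={job_D:*/7}
Op 9: register job_C */16 -> active={job_C:*/16, job_D:*/7}
  job_C: interval 16, next fire after T=182 is 192
  job_D: interval 7, next fire after T=182 is 189
Earliest fire time = 189 (job job_D)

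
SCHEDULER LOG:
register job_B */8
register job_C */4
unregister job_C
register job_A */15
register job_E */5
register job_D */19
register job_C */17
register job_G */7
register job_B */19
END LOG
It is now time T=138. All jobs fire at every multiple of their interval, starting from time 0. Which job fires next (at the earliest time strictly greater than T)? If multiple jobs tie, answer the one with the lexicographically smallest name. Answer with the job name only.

Answer: job_E

Derivation:
Op 1: register job_B */8 -> active={job_B:*/8}
Op 2: register job_C */4 -> active={job_B:*/8, job_C:*/4}
Op 3: unregister job_C -> active={job_B:*/8}
Op 4: register job_A */15 -> active={job_A:*/15, job_B:*/8}
Op 5: register job_E */5 -> active={job_A:*/15, job_B:*/8, job_E:*/5}
Op 6: register job_D */19 -> active={job_A:*/15, job_B:*/8, job_D:*/19, job_E:*/5}
Op 7: register job_C */17 -> active={job_A:*/15, job_B:*/8, job_C:*/17, job_D:*/19, job_E:*/5}
Op 8: register job_G */7 -> active={job_A:*/15, job_B:*/8, job_C:*/17, job_D:*/19, job_E:*/5, job_G:*/7}
Op 9: register job_B */19 -> active={job_A:*/15, job_B:*/19, job_C:*/17, job_D:*/19, job_E:*/5, job_G:*/7}
  job_A: interval 15, next fire after T=138 is 150
  job_B: interval 19, next fire after T=138 is 152
  job_C: interval 17, next fire after T=138 is 153
  job_D: interval 19, next fire after T=138 is 152
  job_E: interval 5, next fire after T=138 is 140
  job_G: interval 7, next fire after T=138 is 140
Earliest = 140, winner (lex tiebreak) = job_E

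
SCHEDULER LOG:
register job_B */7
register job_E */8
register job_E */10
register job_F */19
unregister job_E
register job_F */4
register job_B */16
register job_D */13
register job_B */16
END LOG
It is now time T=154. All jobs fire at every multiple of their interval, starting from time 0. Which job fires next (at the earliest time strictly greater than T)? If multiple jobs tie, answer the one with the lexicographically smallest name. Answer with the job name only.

Op 1: register job_B */7 -> active={job_B:*/7}
Op 2: register job_E */8 -> active={job_B:*/7, job_E:*/8}
Op 3: register job_E */10 -> active={job_B:*/7, job_E:*/10}
Op 4: register job_F */19 -> active={job_B:*/7, job_E:*/10, job_F:*/19}
Op 5: unregister job_E -> active={job_B:*/7, job_F:*/19}
Op 6: register job_F */4 -> active={job_B:*/7, job_F:*/4}
Op 7: register job_B */16 -> active={job_B:*/16, job_F:*/4}
Op 8: register job_D */13 -> active={job_B:*/16, job_D:*/13, job_F:*/4}
Op 9: register job_B */16 -> active={job_B:*/16, job_D:*/13, job_F:*/4}
  job_B: interval 16, next fire after T=154 is 160
  job_D: interval 13, next fire after T=154 is 156
  job_F: interval 4, next fire after T=154 is 156
Earliest = 156, winner (lex tiebreak) = job_D

Answer: job_D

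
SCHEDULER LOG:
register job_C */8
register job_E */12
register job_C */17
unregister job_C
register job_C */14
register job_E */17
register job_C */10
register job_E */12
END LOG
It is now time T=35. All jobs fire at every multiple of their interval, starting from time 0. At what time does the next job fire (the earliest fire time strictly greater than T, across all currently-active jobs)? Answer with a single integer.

Op 1: register job_C */8 -> active={job_C:*/8}
Op 2: register job_E */12 -> active={job_C:*/8, job_E:*/12}
Op 3: register job_C */17 -> active={job_C:*/17, job_E:*/12}
Op 4: unregister job_C -> active={job_E:*/12}
Op 5: register job_C */14 -> active={job_C:*/14, job_E:*/12}
Op 6: register job_E */17 -> active={job_C:*/14, job_E:*/17}
Op 7: register job_C */10 -> active={job_C:*/10, job_E:*/17}
Op 8: register job_E */12 -> active={job_C:*/10, job_E:*/12}
  job_C: interval 10, next fire after T=35 is 40
  job_E: interval 12, next fire after T=35 is 36
Earliest fire time = 36 (job job_E)

Answer: 36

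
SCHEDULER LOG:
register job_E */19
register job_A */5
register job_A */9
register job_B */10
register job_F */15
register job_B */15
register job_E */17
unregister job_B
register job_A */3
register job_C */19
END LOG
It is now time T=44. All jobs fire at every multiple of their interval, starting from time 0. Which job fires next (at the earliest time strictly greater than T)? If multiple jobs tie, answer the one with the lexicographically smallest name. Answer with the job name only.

Answer: job_A

Derivation:
Op 1: register job_E */19 -> active={job_E:*/19}
Op 2: register job_A */5 -> active={job_A:*/5, job_E:*/19}
Op 3: register job_A */9 -> active={job_A:*/9, job_E:*/19}
Op 4: register job_B */10 -> active={job_A:*/9, job_B:*/10, job_E:*/19}
Op 5: register job_F */15 -> active={job_A:*/9, job_B:*/10, job_E:*/19, job_F:*/15}
Op 6: register job_B */15 -> active={job_A:*/9, job_B:*/15, job_E:*/19, job_F:*/15}
Op 7: register job_E */17 -> active={job_A:*/9, job_B:*/15, job_E:*/17, job_F:*/15}
Op 8: unregister job_B -> active={job_A:*/9, job_E:*/17, job_F:*/15}
Op 9: register job_A */3 -> active={job_A:*/3, job_E:*/17, job_F:*/15}
Op 10: register job_C */19 -> active={job_A:*/3, job_C:*/19, job_E:*/17, job_F:*/15}
  job_A: interval 3, next fire after T=44 is 45
  job_C: interval 19, next fire after T=44 is 57
  job_E: interval 17, next fire after T=44 is 51
  job_F: interval 15, next fire after T=44 is 45
Earliest = 45, winner (lex tiebreak) = job_A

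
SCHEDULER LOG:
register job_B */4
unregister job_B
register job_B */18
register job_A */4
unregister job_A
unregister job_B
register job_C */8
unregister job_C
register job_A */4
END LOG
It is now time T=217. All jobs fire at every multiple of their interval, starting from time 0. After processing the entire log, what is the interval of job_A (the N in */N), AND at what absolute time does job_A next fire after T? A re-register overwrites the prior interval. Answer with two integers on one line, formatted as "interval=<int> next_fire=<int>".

Op 1: register job_B */4 -> active={job_B:*/4}
Op 2: unregister job_B -> active={}
Op 3: register job_B */18 -> active={job_B:*/18}
Op 4: register job_A */4 -> active={job_A:*/4, job_B:*/18}
Op 5: unregister job_A -> active={job_B:*/18}
Op 6: unregister job_B -> active={}
Op 7: register job_C */8 -> active={job_C:*/8}
Op 8: unregister job_C -> active={}
Op 9: register job_A */4 -> active={job_A:*/4}
Final interval of job_A = 4
Next fire of job_A after T=217: (217//4+1)*4 = 220

Answer: interval=4 next_fire=220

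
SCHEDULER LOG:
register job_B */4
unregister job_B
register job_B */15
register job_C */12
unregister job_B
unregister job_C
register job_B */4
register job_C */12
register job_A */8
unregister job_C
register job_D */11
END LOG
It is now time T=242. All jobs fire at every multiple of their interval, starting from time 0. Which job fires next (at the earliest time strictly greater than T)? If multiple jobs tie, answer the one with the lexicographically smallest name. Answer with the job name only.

Op 1: register job_B */4 -> active={job_B:*/4}
Op 2: unregister job_B -> active={}
Op 3: register job_B */15 -> active={job_B:*/15}
Op 4: register job_C */12 -> active={job_B:*/15, job_C:*/12}
Op 5: unregister job_B -> active={job_C:*/12}
Op 6: unregister job_C -> active={}
Op 7: register job_B */4 -> active={job_B:*/4}
Op 8: register job_C */12 -> active={job_B:*/4, job_C:*/12}
Op 9: register job_A */8 -> active={job_A:*/8, job_B:*/4, job_C:*/12}
Op 10: unregister job_C -> active={job_A:*/8, job_B:*/4}
Op 11: register job_D */11 -> active={job_A:*/8, job_B:*/4, job_D:*/11}
  job_A: interval 8, next fire after T=242 is 248
  job_B: interval 4, next fire after T=242 is 244
  job_D: interval 11, next fire after T=242 is 253
Earliest = 244, winner (lex tiebreak) = job_B

Answer: job_B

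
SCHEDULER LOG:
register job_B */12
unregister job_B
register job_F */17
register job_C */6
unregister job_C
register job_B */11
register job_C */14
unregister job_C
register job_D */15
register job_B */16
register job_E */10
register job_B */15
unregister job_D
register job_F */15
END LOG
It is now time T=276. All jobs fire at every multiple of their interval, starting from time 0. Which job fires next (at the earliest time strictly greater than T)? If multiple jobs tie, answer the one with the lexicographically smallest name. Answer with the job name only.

Op 1: register job_B */12 -> active={job_B:*/12}
Op 2: unregister job_B -> active={}
Op 3: register job_F */17 -> active={job_F:*/17}
Op 4: register job_C */6 -> active={job_C:*/6, job_F:*/17}
Op 5: unregister job_C -> active={job_F:*/17}
Op 6: register job_B */11 -> active={job_B:*/11, job_F:*/17}
Op 7: register job_C */14 -> active={job_B:*/11, job_C:*/14, job_F:*/17}
Op 8: unregister job_C -> active={job_B:*/11, job_F:*/17}
Op 9: register job_D */15 -> active={job_B:*/11, job_D:*/15, job_F:*/17}
Op 10: register job_B */16 -> active={job_B:*/16, job_D:*/15, job_F:*/17}
Op 11: register job_E */10 -> active={job_B:*/16, job_D:*/15, job_E:*/10, job_F:*/17}
Op 12: register job_B */15 -> active={job_B:*/15, job_D:*/15, job_E:*/10, job_F:*/17}
Op 13: unregister job_D -> active={job_B:*/15, job_E:*/10, job_F:*/17}
Op 14: register job_F */15 -> active={job_B:*/15, job_E:*/10, job_F:*/15}
  job_B: interval 15, next fire after T=276 is 285
  job_E: interval 10, next fire after T=276 is 280
  job_F: interval 15, next fire after T=276 is 285
Earliest = 280, winner (lex tiebreak) = job_E

Answer: job_E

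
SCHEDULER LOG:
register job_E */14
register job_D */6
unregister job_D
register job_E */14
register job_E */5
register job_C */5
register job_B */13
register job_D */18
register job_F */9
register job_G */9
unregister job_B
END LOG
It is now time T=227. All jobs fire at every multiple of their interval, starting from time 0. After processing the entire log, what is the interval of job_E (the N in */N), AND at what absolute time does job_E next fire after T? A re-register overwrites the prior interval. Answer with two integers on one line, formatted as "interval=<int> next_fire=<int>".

Op 1: register job_E */14 -> active={job_E:*/14}
Op 2: register job_D */6 -> active={job_D:*/6, job_E:*/14}
Op 3: unregister job_D -> active={job_E:*/14}
Op 4: register job_E */14 -> active={job_E:*/14}
Op 5: register job_E */5 -> active={job_E:*/5}
Op 6: register job_C */5 -> active={job_C:*/5, job_E:*/5}
Op 7: register job_B */13 -> active={job_B:*/13, job_C:*/5, job_E:*/5}
Op 8: register job_D */18 -> active={job_B:*/13, job_C:*/5, job_D:*/18, job_E:*/5}
Op 9: register job_F */9 -> active={job_B:*/13, job_C:*/5, job_D:*/18, job_E:*/5, job_F:*/9}
Op 10: register job_G */9 -> active={job_B:*/13, job_C:*/5, job_D:*/18, job_E:*/5, job_F:*/9, job_G:*/9}
Op 11: unregister job_B -> active={job_C:*/5, job_D:*/18, job_E:*/5, job_F:*/9, job_G:*/9}
Final interval of job_E = 5
Next fire of job_E after T=227: (227//5+1)*5 = 230

Answer: interval=5 next_fire=230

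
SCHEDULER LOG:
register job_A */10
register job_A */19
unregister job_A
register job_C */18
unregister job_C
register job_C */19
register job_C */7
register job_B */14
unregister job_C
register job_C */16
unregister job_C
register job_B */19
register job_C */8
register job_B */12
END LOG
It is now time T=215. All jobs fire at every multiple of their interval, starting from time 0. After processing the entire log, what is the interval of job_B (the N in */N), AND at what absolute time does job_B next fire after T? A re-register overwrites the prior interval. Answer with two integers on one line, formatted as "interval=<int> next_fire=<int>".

Op 1: register job_A */10 -> active={job_A:*/10}
Op 2: register job_A */19 -> active={job_A:*/19}
Op 3: unregister job_A -> active={}
Op 4: register job_C */18 -> active={job_C:*/18}
Op 5: unregister job_C -> active={}
Op 6: register job_C */19 -> active={job_C:*/19}
Op 7: register job_C */7 -> active={job_C:*/7}
Op 8: register job_B */14 -> active={job_B:*/14, job_C:*/7}
Op 9: unregister job_C -> active={job_B:*/14}
Op 10: register job_C */16 -> active={job_B:*/14, job_C:*/16}
Op 11: unregister job_C -> active={job_B:*/14}
Op 12: register job_B */19 -> active={job_B:*/19}
Op 13: register job_C */8 -> active={job_B:*/19, job_C:*/8}
Op 14: register job_B */12 -> active={job_B:*/12, job_C:*/8}
Final interval of job_B = 12
Next fire of job_B after T=215: (215//12+1)*12 = 216

Answer: interval=12 next_fire=216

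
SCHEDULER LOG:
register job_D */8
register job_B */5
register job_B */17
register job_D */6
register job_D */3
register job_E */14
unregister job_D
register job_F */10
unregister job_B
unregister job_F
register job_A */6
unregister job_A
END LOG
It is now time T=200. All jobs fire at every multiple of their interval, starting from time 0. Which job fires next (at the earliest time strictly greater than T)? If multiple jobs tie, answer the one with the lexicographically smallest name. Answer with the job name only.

Op 1: register job_D */8 -> active={job_D:*/8}
Op 2: register job_B */5 -> active={job_B:*/5, job_D:*/8}
Op 3: register job_B */17 -> active={job_B:*/17, job_D:*/8}
Op 4: register job_D */6 -> active={job_B:*/17, job_D:*/6}
Op 5: register job_D */3 -> active={job_B:*/17, job_D:*/3}
Op 6: register job_E */14 -> active={job_B:*/17, job_D:*/3, job_E:*/14}
Op 7: unregister job_D -> active={job_B:*/17, job_E:*/14}
Op 8: register job_F */10 -> active={job_B:*/17, job_E:*/14, job_F:*/10}
Op 9: unregister job_B -> active={job_E:*/14, job_F:*/10}
Op 10: unregister job_F -> active={job_E:*/14}
Op 11: register job_A */6 -> active={job_A:*/6, job_E:*/14}
Op 12: unregister job_A -> active={job_E:*/14}
  job_E: interval 14, next fire after T=200 is 210
Earliest = 210, winner (lex tiebreak) = job_E

Answer: job_E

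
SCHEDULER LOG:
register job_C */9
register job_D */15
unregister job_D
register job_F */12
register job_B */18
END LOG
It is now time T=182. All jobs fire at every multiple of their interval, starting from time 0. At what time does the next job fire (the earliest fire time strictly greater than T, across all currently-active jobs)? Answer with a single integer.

Op 1: register job_C */9 -> active={job_C:*/9}
Op 2: register job_D */15 -> active={job_C:*/9, job_D:*/15}
Op 3: unregister job_D -> active={job_C:*/9}
Op 4: register job_F */12 -> active={job_C:*/9, job_F:*/12}
Op 5: register job_B */18 -> active={job_B:*/18, job_C:*/9, job_F:*/12}
  job_B: interval 18, next fire after T=182 is 198
  job_C: interval 9, next fire after T=182 is 189
  job_F: interval 12, next fire after T=182 is 192
Earliest fire time = 189 (job job_C)

Answer: 189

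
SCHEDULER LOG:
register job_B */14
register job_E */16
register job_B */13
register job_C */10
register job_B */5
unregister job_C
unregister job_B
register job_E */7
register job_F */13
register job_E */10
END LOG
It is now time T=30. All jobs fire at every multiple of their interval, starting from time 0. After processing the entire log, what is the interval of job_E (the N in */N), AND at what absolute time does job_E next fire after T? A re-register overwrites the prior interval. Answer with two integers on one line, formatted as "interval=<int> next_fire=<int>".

Answer: interval=10 next_fire=40

Derivation:
Op 1: register job_B */14 -> active={job_B:*/14}
Op 2: register job_E */16 -> active={job_B:*/14, job_E:*/16}
Op 3: register job_B */13 -> active={job_B:*/13, job_E:*/16}
Op 4: register job_C */10 -> active={job_B:*/13, job_C:*/10, job_E:*/16}
Op 5: register job_B */5 -> active={job_B:*/5, job_C:*/10, job_E:*/16}
Op 6: unregister job_C -> active={job_B:*/5, job_E:*/16}
Op 7: unregister job_B -> active={job_E:*/16}
Op 8: register job_E */7 -> active={job_E:*/7}
Op 9: register job_F */13 -> active={job_E:*/7, job_F:*/13}
Op 10: register job_E */10 -> active={job_E:*/10, job_F:*/13}
Final interval of job_E = 10
Next fire of job_E after T=30: (30//10+1)*10 = 40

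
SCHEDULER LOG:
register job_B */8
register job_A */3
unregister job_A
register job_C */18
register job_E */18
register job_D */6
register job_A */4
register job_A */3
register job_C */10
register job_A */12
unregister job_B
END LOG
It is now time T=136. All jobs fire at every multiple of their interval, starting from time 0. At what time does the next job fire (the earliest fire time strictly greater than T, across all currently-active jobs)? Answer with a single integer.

Op 1: register job_B */8 -> active={job_B:*/8}
Op 2: register job_A */3 -> active={job_A:*/3, job_B:*/8}
Op 3: unregister job_A -> active={job_B:*/8}
Op 4: register job_C */18 -> active={job_B:*/8, job_C:*/18}
Op 5: register job_E */18 -> active={job_B:*/8, job_C:*/18, job_E:*/18}
Op 6: register job_D */6 -> active={job_B:*/8, job_C:*/18, job_D:*/6, job_E:*/18}
Op 7: register job_A */4 -> active={job_A:*/4, job_B:*/8, job_C:*/18, job_D:*/6, job_E:*/18}
Op 8: register job_A */3 -> active={job_A:*/3, job_B:*/8, job_C:*/18, job_D:*/6, job_E:*/18}
Op 9: register job_C */10 -> active={job_A:*/3, job_B:*/8, job_C:*/10, job_D:*/6, job_E:*/18}
Op 10: register job_A */12 -> active={job_A:*/12, job_B:*/8, job_C:*/10, job_D:*/6, job_E:*/18}
Op 11: unregister job_B -> active={job_A:*/12, job_C:*/10, job_D:*/6, job_E:*/18}
  job_A: interval 12, next fire after T=136 is 144
  job_C: interval 10, next fire after T=136 is 140
  job_D: interval 6, next fire after T=136 is 138
  job_E: interval 18, next fire after T=136 is 144
Earliest fire time = 138 (job job_D)

Answer: 138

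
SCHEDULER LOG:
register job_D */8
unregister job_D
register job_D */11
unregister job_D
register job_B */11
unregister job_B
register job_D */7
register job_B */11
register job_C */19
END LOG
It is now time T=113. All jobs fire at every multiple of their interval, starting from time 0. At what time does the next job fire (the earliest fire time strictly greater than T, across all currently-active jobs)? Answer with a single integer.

Op 1: register job_D */8 -> active={job_D:*/8}
Op 2: unregister job_D -> active={}
Op 3: register job_D */11 -> active={job_D:*/11}
Op 4: unregister job_D -> active={}
Op 5: register job_B */11 -> active={job_B:*/11}
Op 6: unregister job_B -> active={}
Op 7: register job_D */7 -> active={job_D:*/7}
Op 8: register job_B */11 -> active={job_B:*/11, job_D:*/7}
Op 9: register job_C */19 -> active={job_B:*/11, job_C:*/19, job_D:*/7}
  job_B: interval 11, next fire after T=113 is 121
  job_C: interval 19, next fire after T=113 is 114
  job_D: interval 7, next fire after T=113 is 119
Earliest fire time = 114 (job job_C)

Answer: 114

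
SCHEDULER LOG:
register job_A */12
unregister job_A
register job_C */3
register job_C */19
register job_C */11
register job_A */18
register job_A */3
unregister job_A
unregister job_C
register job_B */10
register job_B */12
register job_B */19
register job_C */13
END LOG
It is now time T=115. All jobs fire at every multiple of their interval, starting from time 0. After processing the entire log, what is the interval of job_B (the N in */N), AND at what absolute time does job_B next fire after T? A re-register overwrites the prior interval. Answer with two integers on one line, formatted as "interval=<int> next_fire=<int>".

Answer: interval=19 next_fire=133

Derivation:
Op 1: register job_A */12 -> active={job_A:*/12}
Op 2: unregister job_A -> active={}
Op 3: register job_C */3 -> active={job_C:*/3}
Op 4: register job_C */19 -> active={job_C:*/19}
Op 5: register job_C */11 -> active={job_C:*/11}
Op 6: register job_A */18 -> active={job_A:*/18, job_C:*/11}
Op 7: register job_A */3 -> active={job_A:*/3, job_C:*/11}
Op 8: unregister job_A -> active={job_C:*/11}
Op 9: unregister job_C -> active={}
Op 10: register job_B */10 -> active={job_B:*/10}
Op 11: register job_B */12 -> active={job_B:*/12}
Op 12: register job_B */19 -> active={job_B:*/19}
Op 13: register job_C */13 -> active={job_B:*/19, job_C:*/13}
Final interval of job_B = 19
Next fire of job_B after T=115: (115//19+1)*19 = 133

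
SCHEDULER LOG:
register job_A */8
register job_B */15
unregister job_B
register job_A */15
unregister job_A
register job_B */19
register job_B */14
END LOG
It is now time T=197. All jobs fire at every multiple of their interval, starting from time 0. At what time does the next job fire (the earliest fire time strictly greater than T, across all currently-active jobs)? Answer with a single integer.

Op 1: register job_A */8 -> active={job_A:*/8}
Op 2: register job_B */15 -> active={job_A:*/8, job_B:*/15}
Op 3: unregister job_B -> active={job_A:*/8}
Op 4: register job_A */15 -> active={job_A:*/15}
Op 5: unregister job_A -> active={}
Op 6: register job_B */19 -> active={job_B:*/19}
Op 7: register job_B */14 -> active={job_B:*/14}
  job_B: interval 14, next fire after T=197 is 210
Earliest fire time = 210 (job job_B)

Answer: 210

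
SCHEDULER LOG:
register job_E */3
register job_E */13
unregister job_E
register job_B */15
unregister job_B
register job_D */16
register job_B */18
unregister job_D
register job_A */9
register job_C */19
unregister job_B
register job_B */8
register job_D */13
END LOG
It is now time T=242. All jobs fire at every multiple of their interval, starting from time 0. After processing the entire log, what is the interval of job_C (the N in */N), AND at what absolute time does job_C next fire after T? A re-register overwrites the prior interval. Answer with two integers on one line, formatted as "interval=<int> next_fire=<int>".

Answer: interval=19 next_fire=247

Derivation:
Op 1: register job_E */3 -> active={job_E:*/3}
Op 2: register job_E */13 -> active={job_E:*/13}
Op 3: unregister job_E -> active={}
Op 4: register job_B */15 -> active={job_B:*/15}
Op 5: unregister job_B -> active={}
Op 6: register job_D */16 -> active={job_D:*/16}
Op 7: register job_B */18 -> active={job_B:*/18, job_D:*/16}
Op 8: unregister job_D -> active={job_B:*/18}
Op 9: register job_A */9 -> active={job_A:*/9, job_B:*/18}
Op 10: register job_C */19 -> active={job_A:*/9, job_B:*/18, job_C:*/19}
Op 11: unregister job_B -> active={job_A:*/9, job_C:*/19}
Op 12: register job_B */8 -> active={job_A:*/9, job_B:*/8, job_C:*/19}
Op 13: register job_D */13 -> active={job_A:*/9, job_B:*/8, job_C:*/19, job_D:*/13}
Final interval of job_C = 19
Next fire of job_C after T=242: (242//19+1)*19 = 247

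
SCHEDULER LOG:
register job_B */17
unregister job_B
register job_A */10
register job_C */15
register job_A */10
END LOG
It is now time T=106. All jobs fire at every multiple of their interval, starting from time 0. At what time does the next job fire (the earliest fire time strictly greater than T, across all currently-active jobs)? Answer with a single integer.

Op 1: register job_B */17 -> active={job_B:*/17}
Op 2: unregister job_B -> active={}
Op 3: register job_A */10 -> active={job_A:*/10}
Op 4: register job_C */15 -> active={job_A:*/10, job_C:*/15}
Op 5: register job_A */10 -> active={job_A:*/10, job_C:*/15}
  job_A: interval 10, next fire after T=106 is 110
  job_C: interval 15, next fire after T=106 is 120
Earliest fire time = 110 (job job_A)

Answer: 110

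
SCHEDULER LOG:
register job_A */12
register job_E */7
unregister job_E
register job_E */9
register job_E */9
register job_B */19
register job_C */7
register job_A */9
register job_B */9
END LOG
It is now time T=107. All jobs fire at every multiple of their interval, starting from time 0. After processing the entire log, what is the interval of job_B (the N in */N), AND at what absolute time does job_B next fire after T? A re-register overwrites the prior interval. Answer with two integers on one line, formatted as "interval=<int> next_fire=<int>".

Answer: interval=9 next_fire=108

Derivation:
Op 1: register job_A */12 -> active={job_A:*/12}
Op 2: register job_E */7 -> active={job_A:*/12, job_E:*/7}
Op 3: unregister job_E -> active={job_A:*/12}
Op 4: register job_E */9 -> active={job_A:*/12, job_E:*/9}
Op 5: register job_E */9 -> active={job_A:*/12, job_E:*/9}
Op 6: register job_B */19 -> active={job_A:*/12, job_B:*/19, job_E:*/9}
Op 7: register job_C */7 -> active={job_A:*/12, job_B:*/19, job_C:*/7, job_E:*/9}
Op 8: register job_A */9 -> active={job_A:*/9, job_B:*/19, job_C:*/7, job_E:*/9}
Op 9: register job_B */9 -> active={job_A:*/9, job_B:*/9, job_C:*/7, job_E:*/9}
Final interval of job_B = 9
Next fire of job_B after T=107: (107//9+1)*9 = 108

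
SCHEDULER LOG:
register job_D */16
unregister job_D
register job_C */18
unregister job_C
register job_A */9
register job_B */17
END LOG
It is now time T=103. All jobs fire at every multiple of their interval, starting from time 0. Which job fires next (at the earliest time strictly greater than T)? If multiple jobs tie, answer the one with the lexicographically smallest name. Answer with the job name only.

Answer: job_A

Derivation:
Op 1: register job_D */16 -> active={job_D:*/16}
Op 2: unregister job_D -> active={}
Op 3: register job_C */18 -> active={job_C:*/18}
Op 4: unregister job_C -> active={}
Op 5: register job_A */9 -> active={job_A:*/9}
Op 6: register job_B */17 -> active={job_A:*/9, job_B:*/17}
  job_A: interval 9, next fire after T=103 is 108
  job_B: interval 17, next fire after T=103 is 119
Earliest = 108, winner (lex tiebreak) = job_A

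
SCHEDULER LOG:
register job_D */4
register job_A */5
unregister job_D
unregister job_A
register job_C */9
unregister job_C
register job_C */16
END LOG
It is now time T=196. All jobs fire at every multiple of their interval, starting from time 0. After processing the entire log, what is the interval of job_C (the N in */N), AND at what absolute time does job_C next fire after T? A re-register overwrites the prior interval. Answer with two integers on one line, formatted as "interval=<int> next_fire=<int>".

Op 1: register job_D */4 -> active={job_D:*/4}
Op 2: register job_A */5 -> active={job_A:*/5, job_D:*/4}
Op 3: unregister job_D -> active={job_A:*/5}
Op 4: unregister job_A -> active={}
Op 5: register job_C */9 -> active={job_C:*/9}
Op 6: unregister job_C -> active={}
Op 7: register job_C */16 -> active={job_C:*/16}
Final interval of job_C = 16
Next fire of job_C after T=196: (196//16+1)*16 = 208

Answer: interval=16 next_fire=208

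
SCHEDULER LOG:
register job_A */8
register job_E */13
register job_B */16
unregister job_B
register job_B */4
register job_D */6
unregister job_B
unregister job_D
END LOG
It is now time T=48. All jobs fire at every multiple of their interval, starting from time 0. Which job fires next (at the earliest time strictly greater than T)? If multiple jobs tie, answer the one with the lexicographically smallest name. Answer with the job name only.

Op 1: register job_A */8 -> active={job_A:*/8}
Op 2: register job_E */13 -> active={job_A:*/8, job_E:*/13}
Op 3: register job_B */16 -> active={job_A:*/8, job_B:*/16, job_E:*/13}
Op 4: unregister job_B -> active={job_A:*/8, job_E:*/13}
Op 5: register job_B */4 -> active={job_A:*/8, job_B:*/4, job_E:*/13}
Op 6: register job_D */6 -> active={job_A:*/8, job_B:*/4, job_D:*/6, job_E:*/13}
Op 7: unregister job_B -> active={job_A:*/8, job_D:*/6, job_E:*/13}
Op 8: unregister job_D -> active={job_A:*/8, job_E:*/13}
  job_A: interval 8, next fire after T=48 is 56
  job_E: interval 13, next fire after T=48 is 52
Earliest = 52, winner (lex tiebreak) = job_E

Answer: job_E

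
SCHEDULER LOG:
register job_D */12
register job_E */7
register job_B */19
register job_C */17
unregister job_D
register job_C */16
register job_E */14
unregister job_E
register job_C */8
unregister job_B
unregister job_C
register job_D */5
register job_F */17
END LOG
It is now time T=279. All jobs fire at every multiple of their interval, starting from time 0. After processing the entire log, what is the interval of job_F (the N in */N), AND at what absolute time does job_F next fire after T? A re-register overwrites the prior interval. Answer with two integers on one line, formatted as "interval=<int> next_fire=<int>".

Answer: interval=17 next_fire=289

Derivation:
Op 1: register job_D */12 -> active={job_D:*/12}
Op 2: register job_E */7 -> active={job_D:*/12, job_E:*/7}
Op 3: register job_B */19 -> active={job_B:*/19, job_D:*/12, job_E:*/7}
Op 4: register job_C */17 -> active={job_B:*/19, job_C:*/17, job_D:*/12, job_E:*/7}
Op 5: unregister job_D -> active={job_B:*/19, job_C:*/17, job_E:*/7}
Op 6: register job_C */16 -> active={job_B:*/19, job_C:*/16, job_E:*/7}
Op 7: register job_E */14 -> active={job_B:*/19, job_C:*/16, job_E:*/14}
Op 8: unregister job_E -> active={job_B:*/19, job_C:*/16}
Op 9: register job_C */8 -> active={job_B:*/19, job_C:*/8}
Op 10: unregister job_B -> active={job_C:*/8}
Op 11: unregister job_C -> active={}
Op 12: register job_D */5 -> active={job_D:*/5}
Op 13: register job_F */17 -> active={job_D:*/5, job_F:*/17}
Final interval of job_F = 17
Next fire of job_F after T=279: (279//17+1)*17 = 289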